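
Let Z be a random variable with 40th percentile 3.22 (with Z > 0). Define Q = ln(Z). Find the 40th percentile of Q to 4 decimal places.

ln(Z) is increasing, so P_{40}(Q) = g(P_{40}(Z)) ≈ 1.1694.

40th percentile of Q = 1.1694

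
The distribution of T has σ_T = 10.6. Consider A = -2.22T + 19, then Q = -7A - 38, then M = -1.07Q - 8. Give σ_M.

σ_M = 176.25468

σ_A = |-2.22|·10.6 = 23.532.
σ_Q = |-7|·23.532 = 164.724.
σ_M = |-1.07|·164.724 = 176.25468.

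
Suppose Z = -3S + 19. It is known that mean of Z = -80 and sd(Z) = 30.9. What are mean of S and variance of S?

From Z = -3S + 19: mean of Z = a·mean of S + b, so mean of S = (mean of Z − b)/a = (-80 − 19)/(-3) = 33.
variance of Z = 30.9² = 954.81.
variance of Z = a²·variance of S, so variance of S = 954.81/(-3)² = 106.09.

mean of S = 33, variance of S = 106.09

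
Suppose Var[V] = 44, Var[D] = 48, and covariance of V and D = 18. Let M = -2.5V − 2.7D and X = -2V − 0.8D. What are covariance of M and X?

covariance of M and X = 456.88

By bilinearity, covariance of M and X = ac·Var[V] + bd·Var[D] + (ad+bc)·covariance of V and D, with a=-2.5, b=-2.7, c=-2, d=-0.8.
ac·Var[V] = (-2.5)·(-2)·44 = 220
bd·Var[D] = (-2.7)·(-0.8)·48 = 103.68
(ad+bc)·covariance of V and D = (7.4)·18 = 133.2
covariance of M and X = 220 + 103.68 + 133.2 = 456.88.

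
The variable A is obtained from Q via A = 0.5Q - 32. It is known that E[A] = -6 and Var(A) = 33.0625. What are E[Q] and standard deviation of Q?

From A = 0.5Q - 32: E[A] = a·E[Q] + b, so E[Q] = (E[A] − b)/a = (-6 − (-32))/0.5 = 52.
standard deviation of A = √33.0625 = 5.75.
standard deviation of A = |a|·standard deviation of Q, so standard deviation of Q = 5.75/|0.5| = 11.5.

E[Q] = 52, standard deviation of Q = 11.5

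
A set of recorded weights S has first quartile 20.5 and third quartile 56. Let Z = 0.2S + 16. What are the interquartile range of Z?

IQR of S = Q3 − Q1 = 56 − 20.5 = 35.5.
Under Z = aS + b, IQR(Z) = |a|·IQR(S) = |0.2|·35.5 = 7.1 (shifts cancel; spread scales by |a|).

IQR(Z) = 7.1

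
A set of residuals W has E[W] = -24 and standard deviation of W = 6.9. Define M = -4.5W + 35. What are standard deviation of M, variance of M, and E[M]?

M = -4.5W + 35 is linear with a = -4.5, b = 35.
standard deviation of M = |a|·standard deviation of W = |-4.5|·6.9 = 31.05.
variance of W = 6.9² = 47.61.
variance of M = a²·variance of W = (-4.5)²·47.61 = 964.1025 (the additive constant 35 does not affect variance).
E[M] = a·E[W] + b = (-4.5)·(-24) + 35 = 143.

standard deviation of M = 31.05, variance of M = 964.1025, E[M] = 143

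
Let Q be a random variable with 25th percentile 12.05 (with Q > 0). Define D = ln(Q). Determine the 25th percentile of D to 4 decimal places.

ln(Q) is increasing, so P_{25}(D) = g(P_{25}(Q)) ≈ 2.4891.

25th percentile of D = 2.4891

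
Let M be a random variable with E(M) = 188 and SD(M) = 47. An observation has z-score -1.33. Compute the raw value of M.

M = 125.49

M = E(M) + z·SD(M) = 188 + (-1.33)·47 = 125.49.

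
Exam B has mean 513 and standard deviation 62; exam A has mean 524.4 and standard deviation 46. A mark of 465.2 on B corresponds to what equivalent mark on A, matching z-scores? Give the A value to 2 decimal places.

A = 488.94

z = (465.2 − 513)/62 ≈ -0.771.
A = 524.4 + z·46 = 524.4 + (465.2 − 513)·46/62 ≈ 488.94.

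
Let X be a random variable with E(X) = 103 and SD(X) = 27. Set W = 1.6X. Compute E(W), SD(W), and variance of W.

E(W) = 164.8, SD(W) = 43.2, variance of W = 1866.24

W = 1.6X is linear with a = 1.6, b = 0.
E(W) = a·E(X) + b = 1.6·103 = 164.8.
SD(W) = |a|·SD(X) = |1.6|·27 = 43.2.
variance of X = 27² = 729.
variance of W = a²·variance of X = 1.6²·729 = 1866.24.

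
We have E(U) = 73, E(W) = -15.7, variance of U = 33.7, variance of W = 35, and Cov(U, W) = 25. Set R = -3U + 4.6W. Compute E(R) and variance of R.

E(R) = -291.22, variance of R = 353.9

E(R) = (-3)·E(U) + 4.6·E(W) = (-3)·73 + 4.6·(-15.7) = -291.22.
variance of R = a²·variance of U + b²·variance of W + 2ab·Cov(U, W) with a = -3, b = 4.6.
= (-3)²·33.7 + 4.6²·35 + 2·(-3)·4.6·25
= 303.3 + 740.6 + (-690) = 353.9.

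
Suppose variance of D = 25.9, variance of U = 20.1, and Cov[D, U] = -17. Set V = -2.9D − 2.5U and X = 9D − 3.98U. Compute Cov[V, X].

Cov[V, X] = -289.709

By bilinearity, Cov[V, X] = ac·variance of D + bd·variance of U + (ad+bc)·Cov[D, U], with a=-2.9, b=-2.5, c=9, d=-3.98.
ac·variance of D = (-2.9)·9·25.9 = -675.99
bd·variance of U = (-2.5)·(-3.98)·20.1 = 199.995
(ad+bc)·Cov[D, U] = (-10.958)·(-17) = 186.286
Cov[V, X] = -675.99 + 199.995 + 186.286 = -289.709.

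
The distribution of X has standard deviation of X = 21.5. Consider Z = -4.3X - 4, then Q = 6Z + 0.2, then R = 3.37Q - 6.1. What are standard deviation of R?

standard deviation of Z = |-4.3|·21.5 = 92.45.
standard deviation of Q = |6|·92.45 = 554.7.
standard deviation of R = |3.37|·554.7 = 1869.339.

standard deviation of R = 1869.339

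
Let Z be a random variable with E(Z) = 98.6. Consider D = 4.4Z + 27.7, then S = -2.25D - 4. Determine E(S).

E(S) = -1042.465

E(D) = 4.4·98.6 + 27.7 = 461.54.
E(S) = (-2.25)·461.54 + (-4) = -1042.465.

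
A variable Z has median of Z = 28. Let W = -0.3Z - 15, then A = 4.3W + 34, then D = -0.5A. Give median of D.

median of D = 33.31

median of W = (-0.3)·28 + (-15) = -23.4.
median of A = 4.3·(-23.4) + 34 = -66.62.
median of D = (-0.5)·(-66.62) = 33.31.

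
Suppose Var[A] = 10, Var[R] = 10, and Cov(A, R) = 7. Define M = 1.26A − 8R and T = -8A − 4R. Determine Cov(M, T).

Cov(M, T) = 631.92

By bilinearity, Cov(M, T) = ac·Var[A] + bd·Var[R] + (ad+bc)·Cov(A, R), with a=1.26, b=-8, c=-8, d=-4.
ac·Var[A] = 1.26·(-8)·10 = -100.8
bd·Var[R] = (-8)·(-4)·10 = 320
(ad+bc)·Cov(A, R) = (58.96)·7 = 412.72
Cov(M, T) = -100.8 + 320 + 412.72 = 631.92.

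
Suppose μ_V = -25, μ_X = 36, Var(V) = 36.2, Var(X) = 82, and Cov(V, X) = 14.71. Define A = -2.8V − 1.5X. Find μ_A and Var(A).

μ_A = 16, Var(A) = 591.872

μ_A = (-2.8)·μ_V + (-1.5)·μ_X = (-2.8)·(-25) + (-1.5)·36 = 16.
Var(A) = a²·Var(V) + b²·Var(X) + 2ab·Cov(V, X) with a = -2.8, b = -1.5.
= (-2.8)²·36.2 + (-1.5)²·82 + 2·(-2.8)·(-1.5)·14.71
= 283.808 + 184.5 + 123.564 = 591.872.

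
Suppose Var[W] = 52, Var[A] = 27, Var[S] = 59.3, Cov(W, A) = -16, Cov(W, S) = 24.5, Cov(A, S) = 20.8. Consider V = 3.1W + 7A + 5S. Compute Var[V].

Var[V] = 4826.32

Var[V] = a²·Var[W] + b²·Var[A] + c²·Var[S] + 2ab·Cov(W, A) + 2ac·Cov(W, S) + 2bc·Cov(A, S), with a = 3.1, b = 7, c = 5.
= 499.72 + 1323 + 1482.5 + (-694.4) + 759.5 + 1456
= 4826.32.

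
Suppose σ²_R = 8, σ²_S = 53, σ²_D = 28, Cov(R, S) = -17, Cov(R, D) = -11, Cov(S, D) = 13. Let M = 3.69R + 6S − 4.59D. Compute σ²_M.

σ²_M = 1510.6518

σ²_M = a²·σ²_R + b²·σ²_S + c²·σ²_D + 2ab·Cov(R, S) + 2ac·Cov(R, D) + 2bc·Cov(S, D), with a = 3.69, b = 6, c = -4.59.
= 108.9288 + 1908 + 589.9068 + (-752.76) + 372.6162 + (-716.04)
= 1510.6518.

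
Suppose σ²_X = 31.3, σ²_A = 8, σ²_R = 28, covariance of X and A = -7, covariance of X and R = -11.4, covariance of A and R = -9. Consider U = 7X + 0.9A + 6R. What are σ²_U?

σ²_U = a²·σ²_X + b²·σ²_A + c²·σ²_R + 2ab·covariance of X and A + 2ac·covariance of X and R + 2bc·covariance of A and R, with a = 7, b = 0.9, c = 6.
= 1533.7 + 6.48 + 1008 + (-88.2) + (-957.6) + (-97.2)
= 1405.18.

σ²_U = 1405.18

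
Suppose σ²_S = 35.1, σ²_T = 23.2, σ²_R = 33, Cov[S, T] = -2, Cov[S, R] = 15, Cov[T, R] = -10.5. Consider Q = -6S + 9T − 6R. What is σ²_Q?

σ²_Q = a²·σ²_S + b²·σ²_T + c²·σ²_R + 2ab·Cov[S, T] + 2ac·Cov[S, R] + 2bc·Cov[T, R], with a = -6, b = 9, c = -6.
= 1263.6 + 1879.2 + 1188 + 216 + 1080 + 1134
= 6760.8.

σ²_Q = 6760.8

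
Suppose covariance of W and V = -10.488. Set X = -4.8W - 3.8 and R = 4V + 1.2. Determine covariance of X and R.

covariance of X and R = a·c·covariance of W and V = (-4.8)·4·(-10.488) = 201.3696. Additive constants drop out.

covariance of X and R = 201.3696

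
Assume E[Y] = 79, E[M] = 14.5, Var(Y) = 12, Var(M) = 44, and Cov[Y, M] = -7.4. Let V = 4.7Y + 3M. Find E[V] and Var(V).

E[V] = 4.7·E[Y] + 3·E[M] = 4.7·79 + 3·14.5 = 414.8.
Var(V) = a²·Var(Y) + b²·Var(M) + 2ab·Cov[Y, M] with a = 4.7, b = 3.
= 4.7²·12 + 3²·44 + 2·4.7·3·(-7.4)
= 265.08 + 396 + (-208.68) = 452.4.

E[V] = 414.8, Var(V) = 452.4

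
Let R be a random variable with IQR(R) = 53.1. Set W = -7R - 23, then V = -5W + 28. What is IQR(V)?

IQR(V) = 1858.5

IQR(W) = |-7|·53.1 = 371.7.
IQR(V) = |-5|·371.7 = 1858.5.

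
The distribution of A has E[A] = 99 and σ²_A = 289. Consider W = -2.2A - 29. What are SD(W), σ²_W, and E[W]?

SD(W) = 37.4, σ²_W = 1398.76, E[W] = -246.8

W = -2.2A - 29 is linear with a = -2.2, b = -29.
SD(A) = √289 = 17.
SD(W) = |a|·SD(A) = |-2.2|·17 = 37.4.
σ²_W = a²·σ²_A = (-2.2)²·289 = 1398.76 (the additive constant -29 does not affect variance).
E[W] = a·E[A] + b = (-2.2)·99 + (-29) = -246.8.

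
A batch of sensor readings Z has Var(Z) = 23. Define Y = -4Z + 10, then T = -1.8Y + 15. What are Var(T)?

Var(Y) = (-4)²·23 = 368.
Var(T) = (-1.8)²·368 = 1192.32.

Var(T) = 1192.32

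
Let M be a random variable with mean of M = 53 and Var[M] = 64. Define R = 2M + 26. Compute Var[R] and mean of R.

R = 2M + 26 is linear with a = 2, b = 26.
Var[R] = a²·Var[M] = 2²·64 = 256 (the additive constant 26 does not affect variance).
mean of R = a·mean of M + b = 2·53 + 26 = 132.

Var[R] = 256, mean of R = 132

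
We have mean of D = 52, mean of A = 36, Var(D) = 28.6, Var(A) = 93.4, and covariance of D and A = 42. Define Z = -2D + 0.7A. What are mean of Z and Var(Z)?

mean of Z = (-2)·mean of D + 0.7·mean of A = (-2)·52 + 0.7·36 = -78.8.
Var(Z) = a²·Var(D) + b²·Var(A) + 2ab·covariance of D and A with a = -2, b = 0.7.
= (-2)²·28.6 + 0.7²·93.4 + 2·(-2)·0.7·42
= 114.4 + 45.766 + (-117.6) = 42.566.

mean of Z = -78.8, Var(Z) = 42.566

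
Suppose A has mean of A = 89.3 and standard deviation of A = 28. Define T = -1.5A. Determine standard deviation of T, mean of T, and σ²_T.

standard deviation of T = 42, mean of T = -133.95, σ²_T = 1764

T = -1.5A is linear with a = -1.5, b = 0.
standard deviation of T = |a|·standard deviation of A = |-1.5|·28 = 42.
mean of T = a·mean of A + b = (-1.5)·89.3 = -133.95.
σ²_A = 28² = 784.
σ²_T = a²·σ²_A = (-1.5)²·784 = 1764.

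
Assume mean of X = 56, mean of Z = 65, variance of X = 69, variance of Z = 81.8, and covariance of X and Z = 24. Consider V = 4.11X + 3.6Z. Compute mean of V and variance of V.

mean of V = 4.11·mean of X + 3.6·mean of Z = 4.11·56 + 3.6·65 = 464.16.
variance of V = a²·variance of X + b²·variance of Z + 2ab·covariance of X and Z with a = 4.11, b = 3.6.
= 4.11²·69 + 3.6²·81.8 + 2·4.11·3.6·24
= 1165.5549 + 1060.128 + 710.208 = 2935.8909.

mean of V = 464.16, variance of V = 2935.8909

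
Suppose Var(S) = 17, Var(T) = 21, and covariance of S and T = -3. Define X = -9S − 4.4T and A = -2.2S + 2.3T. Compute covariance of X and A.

By bilinearity, covariance of X and A = ac·Var(S) + bd·Var(T) + (ad+bc)·covariance of S and T, with a=-9, b=-4.4, c=-2.2, d=2.3.
ac·Var(S) = (-9)·(-2.2)·17 = 336.6
bd·Var(T) = (-4.4)·2.3·21 = -212.52
(ad+bc)·covariance of S and T = (-11.02)·(-3) = 33.06
covariance of X and A = 336.6 + (-212.52) + 33.06 = 157.14.

covariance of X and A = 157.14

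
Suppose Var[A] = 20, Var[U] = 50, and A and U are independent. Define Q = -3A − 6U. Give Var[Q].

Var[Q] = 1980

Var[Q] = a²·Var[A] + b²·Var[U] + 2ab·covariance of A and U with a = -3, b = -6.
Independence gives covariance of A and U = 0.
= (-3)²·20 + (-6)²·50 + 2·(-3)·(-6)·0
= 180 + 1800 + 0 = 1980.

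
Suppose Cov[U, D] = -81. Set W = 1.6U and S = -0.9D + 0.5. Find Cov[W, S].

Cov[W, S] = 116.64

Cov[W, S] = a·c·Cov[U, D] = 1.6·(-0.9)·(-81) = 116.64. Additive constants drop out.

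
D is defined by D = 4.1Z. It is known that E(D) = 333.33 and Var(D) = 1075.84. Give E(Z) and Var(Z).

E(Z) = 81.3, Var(Z) = 64

From D = 4.1Z: E(D) = a·E(Z) + b, so E(Z) = (E(D) − b)/a = (333.33 − 0)/4.1 = 81.3.
Var(D) = a²·Var(Z), so Var(Z) = 1075.84/4.1² = 64.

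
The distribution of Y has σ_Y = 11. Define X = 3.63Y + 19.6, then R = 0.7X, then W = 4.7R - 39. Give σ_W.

σ_W = 131.3697

σ_X = |3.63|·11 = 39.93.
σ_R = |0.7|·39.93 = 27.951.
σ_W = |4.7|·27.951 = 131.3697.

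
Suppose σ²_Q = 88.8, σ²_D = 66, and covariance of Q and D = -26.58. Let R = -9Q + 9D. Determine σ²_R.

σ²_R = a²·σ²_Q + b²·σ²_D + 2ab·covariance of Q and D with a = -9, b = 9.
= (-9)²·88.8 + 9²·66 + 2·(-9)·9·(-26.58)
= 7192.8 + 5346 + 4305.96 = 16844.76.

σ²_R = 16844.76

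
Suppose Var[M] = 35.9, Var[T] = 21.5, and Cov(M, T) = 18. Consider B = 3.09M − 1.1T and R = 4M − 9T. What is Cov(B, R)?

By bilinearity, Cov(B, R) = ac·Var[M] + bd·Var[T] + (ad+bc)·Cov(M, T), with a=3.09, b=-1.1, c=4, d=-9.
ac·Var[M] = 3.09·4·35.9 = 443.724
bd·Var[T] = (-1.1)·(-9)·21.5 = 212.85
(ad+bc)·Cov(M, T) = (-32.21)·18 = -579.78
Cov(B, R) = 443.724 + 212.85 + (-579.78) = 76.794.

Cov(B, R) = 76.794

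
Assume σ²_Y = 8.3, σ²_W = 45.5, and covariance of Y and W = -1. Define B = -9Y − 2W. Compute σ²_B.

σ²_B = 818.3

σ²_B = a²·σ²_Y + b²·σ²_W + 2ab·covariance of Y and W with a = -9, b = -2.
= (-9)²·8.3 + (-2)²·45.5 + 2·(-9)·(-2)·(-1)
= 672.3 + 182 + (-36) = 818.3.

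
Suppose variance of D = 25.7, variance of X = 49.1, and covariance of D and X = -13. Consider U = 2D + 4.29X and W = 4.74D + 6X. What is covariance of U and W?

By bilinearity, covariance of U and W = ac·variance of D + bd·variance of X + (ad+bc)·covariance of D and X, with a=2, b=4.29, c=4.74, d=6.
ac·variance of D = 2·4.74·25.7 = 243.636
bd·variance of X = 4.29·6·49.1 = 1263.834
(ad+bc)·covariance of D and X = (32.3346)·(-13) = -420.3498
covariance of U and W = 243.636 + 1263.834 + (-420.3498) = 1087.1202.

covariance of U and W = 1087.1202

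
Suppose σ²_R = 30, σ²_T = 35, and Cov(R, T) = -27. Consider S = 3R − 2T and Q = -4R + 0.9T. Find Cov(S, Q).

By bilinearity, Cov(S, Q) = ac·σ²_R + bd·σ²_T + (ad+bc)·Cov(R, T), with a=3, b=-2, c=-4, d=0.9.
ac·σ²_R = 3·(-4)·30 = -360
bd·σ²_T = (-2)·0.9·35 = -63
(ad+bc)·Cov(R, T) = (10.7)·(-27) = -288.9
Cov(S, Q) = -360 + (-63) + (-288.9) = -711.9.

Cov(S, Q) = -711.9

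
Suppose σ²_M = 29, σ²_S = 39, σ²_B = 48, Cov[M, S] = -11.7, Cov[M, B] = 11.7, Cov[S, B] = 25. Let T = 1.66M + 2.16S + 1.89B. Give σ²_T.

σ²_T = a²·σ²_M + b²·σ²_S + c²·σ²_B + 2ab·Cov[M, S] + 2ac·Cov[M, B] + 2bc·Cov[S, B], with a = 1.66, b = 2.16, c = 1.89.
= 79.9124 + 181.9584 + 171.4608 + (-83.90304) + 73.41516 + 204.12
= 626.96372.

σ²_T = 626.96372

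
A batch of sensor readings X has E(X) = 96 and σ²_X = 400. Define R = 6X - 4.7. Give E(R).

R = 6X - 4.7 is linear with a = 6, b = -4.7.
E(R) = a·E(X) + b = 6·96 + (-4.7) = 571.3.

E(R) = 571.3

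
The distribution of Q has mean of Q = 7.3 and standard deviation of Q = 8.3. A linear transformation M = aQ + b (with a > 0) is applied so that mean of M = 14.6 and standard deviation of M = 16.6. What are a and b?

standard deviation of M = a·standard deviation of Q (a > 0), so a = 16.6/8.3 = 2.
mean of M = a·mean of Q + b, so b = 14.6 − 2·7.3 = 0.

a = 2, b = 0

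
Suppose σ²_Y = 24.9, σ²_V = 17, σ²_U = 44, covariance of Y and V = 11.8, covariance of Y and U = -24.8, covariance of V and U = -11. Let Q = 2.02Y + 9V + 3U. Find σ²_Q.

σ²_Q = 1409.07396

σ²_Q = a²·σ²_Y + b²·σ²_V + c²·σ²_U + 2ab·covariance of Y and V + 2ac·covariance of Y and U + 2bc·covariance of V and U, with a = 2.02, b = 9, c = 3.
= 101.60196 + 1377 + 396 + 429.048 + (-300.576) + (-594)
= 1409.07396.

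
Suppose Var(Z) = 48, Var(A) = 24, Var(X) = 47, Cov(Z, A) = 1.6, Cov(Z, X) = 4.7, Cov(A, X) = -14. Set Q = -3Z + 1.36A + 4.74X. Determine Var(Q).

Var(Q) = 1205.1444

Var(Q) = a²·Var(Z) + b²·Var(A) + c²·Var(X) + 2ab·Cov(Z, A) + 2ac·Cov(Z, X) + 2bc·Cov(A, X), with a = -3, b = 1.36, c = 4.74.
= 432 + 44.3904 + 1055.9772 + (-13.056) + (-133.668) + (-180.4992)
= 1205.1444.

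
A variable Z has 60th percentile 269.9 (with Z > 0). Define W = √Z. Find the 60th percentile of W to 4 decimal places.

60th percentile of W = 16.4286

√Z is increasing, so P_{60}(W) = g(P_{60}(Z)) ≈ 16.4286.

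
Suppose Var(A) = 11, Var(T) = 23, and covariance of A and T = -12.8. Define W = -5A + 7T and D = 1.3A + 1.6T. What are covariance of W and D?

covariance of W and D = 172.02

By bilinearity, covariance of W and D = ac·Var(A) + bd·Var(T) + (ad+bc)·covariance of A and T, with a=-5, b=7, c=1.3, d=1.6.
ac·Var(A) = (-5)·1.3·11 = -71.5
bd·Var(T) = 7·1.6·23 = 257.6
(ad+bc)·covariance of A and T = (1.1)·(-12.8) = -14.08
covariance of W and D = -71.5 + 257.6 + (-14.08) = 172.02.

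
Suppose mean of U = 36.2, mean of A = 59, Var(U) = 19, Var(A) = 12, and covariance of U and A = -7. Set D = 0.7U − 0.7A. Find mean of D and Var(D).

mean of D = 0.7·mean of U + (-0.7)·mean of A = 0.7·36.2 + (-0.7)·59 = -15.96.
Var(D) = a²·Var(U) + b²·Var(A) + 2ab·covariance of U and A with a = 0.7, b = -0.7.
= 0.7²·19 + (-0.7)²·12 + 2·0.7·(-0.7)·(-7)
= 9.31 + 5.88 + 6.86 = 22.05.

mean of D = -15.96, Var(D) = 22.05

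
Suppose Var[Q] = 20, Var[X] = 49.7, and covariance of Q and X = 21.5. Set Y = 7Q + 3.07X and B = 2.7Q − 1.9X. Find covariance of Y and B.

By bilinearity, covariance of Y and B = ac·Var[Q] + bd·Var[X] + (ad+bc)·covariance of Q and X, with a=7, b=3.07, c=2.7, d=-1.9.
ac·Var[Q] = 7·2.7·20 = 378
bd·Var[X] = 3.07·(-1.9)·49.7 = -289.9001
(ad+bc)·covariance of Q and X = (-5.011)·21.5 = -107.7365
covariance of Y and B = 378 + (-289.9001) + (-107.7365) = -19.6366.

covariance of Y and B = -19.6366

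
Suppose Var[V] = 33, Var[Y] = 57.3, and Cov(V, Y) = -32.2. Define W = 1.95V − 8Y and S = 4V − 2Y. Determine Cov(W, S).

By bilinearity, Cov(W, S) = ac·Var[V] + bd·Var[Y] + (ad+bc)·Cov(V, Y), with a=1.95, b=-8, c=4, d=-2.
ac·Var[V] = 1.95·4·33 = 257.4
bd·Var[Y] = (-8)·(-2)·57.3 = 916.8
(ad+bc)·Cov(V, Y) = (-35.9)·(-32.2) = 1155.98
Cov(W, S) = 257.4 + 916.8 + 1155.98 = 2330.18.

Cov(W, S) = 2330.18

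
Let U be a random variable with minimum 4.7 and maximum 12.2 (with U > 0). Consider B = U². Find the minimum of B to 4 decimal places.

min(B) = 22.09

U² is increasing on this domain, so min(B) comes from min(U) = 4.7: min(B) = square(4.7) = 22.09.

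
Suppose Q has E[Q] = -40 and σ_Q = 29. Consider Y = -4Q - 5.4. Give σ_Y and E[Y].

Y = -4Q - 5.4 is linear with a = -4, b = -5.4.
σ_Y = |a|·σ_Q = |-4|·29 = 116.
E[Y] = a·E[Q] + b = (-4)·(-40) + (-5.4) = 154.6.

σ_Y = 116, E[Y] = 154.6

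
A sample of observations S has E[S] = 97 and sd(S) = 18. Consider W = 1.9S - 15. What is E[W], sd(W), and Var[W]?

W = 1.9S - 15 is linear with a = 1.9, b = -15.
E[W] = a·E[S] + b = 1.9·97 + (-15) = 169.3.
sd(W) = |a|·sd(S) = |1.9|·18 = 34.2.
Var[S] = 18² = 324.
Var[W] = a²·Var[S] = 1.9²·324 = 1169.64 (the additive constant -15 does not affect variance).

E[W] = 169.3, sd(W) = 34.2, Var[W] = 1169.64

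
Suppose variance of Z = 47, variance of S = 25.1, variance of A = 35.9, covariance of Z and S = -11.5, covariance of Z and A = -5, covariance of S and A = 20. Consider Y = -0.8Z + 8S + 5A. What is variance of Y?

variance of Y = a²·variance of Z + b²·variance of S + c²·variance of A + 2ab·covariance of Z and S + 2ac·covariance of Z and A + 2bc·covariance of S and A, with a = -0.8, b = 8, c = 5.
= 30.08 + 1606.4 + 897.5 + 147.2 + 40 + 1600
= 4321.18.

variance of Y = 4321.18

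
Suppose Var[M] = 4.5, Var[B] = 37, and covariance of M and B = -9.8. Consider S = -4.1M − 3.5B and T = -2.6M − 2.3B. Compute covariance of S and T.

covariance of S and T = 164.226

By bilinearity, covariance of S and T = ac·Var[M] + bd·Var[B] + (ad+bc)·covariance of M and B, with a=-4.1, b=-3.5, c=-2.6, d=-2.3.
ac·Var[M] = (-4.1)·(-2.6)·4.5 = 47.97
bd·Var[B] = (-3.5)·(-2.3)·37 = 297.85
(ad+bc)·covariance of M and B = (18.53)·(-9.8) = -181.594
covariance of S and T = 47.97 + 297.85 + (-181.594) = 164.226.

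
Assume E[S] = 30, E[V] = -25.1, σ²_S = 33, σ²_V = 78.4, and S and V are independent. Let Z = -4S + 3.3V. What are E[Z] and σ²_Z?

E[Z] = -202.83, σ²_Z = 1381.776

E[Z] = (-4)·E[S] + 3.3·E[V] = (-4)·30 + 3.3·(-25.1) = -202.83.
σ²_Z = a²·σ²_S + b²·σ²_V + 2ab·Cov(S, V) with a = -4, b = 3.3.
Independence gives Cov(S, V) = 0.
= (-4)²·33 + 3.3²·78.4 + 2·(-4)·3.3·0
= 528 + 853.776 + 0 = 1381.776.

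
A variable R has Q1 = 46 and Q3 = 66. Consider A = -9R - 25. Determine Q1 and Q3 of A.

a = -9 < 0 reverses order: Q1(A) comes from Q3(R), Q3(A) from Q1(R).
Q1(A) = (-9)·66 + (-25) = -619; Q3(A) = (-9)·46 + (-25) = -439.

Q1(A) = -619, Q3(A) = -439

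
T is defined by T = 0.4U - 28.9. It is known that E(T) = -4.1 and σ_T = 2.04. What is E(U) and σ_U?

E(U) = 62, σ_U = 5.1

From T = 0.4U - 28.9: E(T) = a·E(U) + b, so E(U) = (E(T) − b)/a = (-4.1 − (-28.9))/0.4 = 62.
σ_T = |a|·σ_U, so σ_U = 2.04/|0.4| = 5.1.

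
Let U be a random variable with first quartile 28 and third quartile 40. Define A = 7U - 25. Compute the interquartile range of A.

IQR of U = Q3 − Q1 = 40 − 28 = 12.
Under A = aU + b, IQR(A) = |a|·IQR(U) = |7|·12 = 84 (shifts cancel; spread scales by |a|).

IQR(A) = 84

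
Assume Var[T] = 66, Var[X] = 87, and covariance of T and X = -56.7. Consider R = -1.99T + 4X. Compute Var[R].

Var[R] = 2556.0306

Var[R] = a²·Var[T] + b²·Var[X] + 2ab·covariance of T and X with a = -1.99, b = 4.
= (-1.99)²·66 + 4²·87 + 2·(-1.99)·4·(-56.7)
= 261.3666 + 1392 + 902.664 = 2556.0306.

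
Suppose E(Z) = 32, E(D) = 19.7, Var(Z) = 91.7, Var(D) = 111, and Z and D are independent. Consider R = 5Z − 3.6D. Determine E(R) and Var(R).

E(R) = 89.08, Var(R) = 3731.06

E(R) = 5·E(Z) + (-3.6)·E(D) = 5·32 + (-3.6)·19.7 = 89.08.
Var(R) = a²·Var(Z) + b²·Var(D) + 2ab·Cov(Z, D) with a = 5, b = -3.6.
Independence gives Cov(Z, D) = 0.
= 5²·91.7 + (-3.6)²·111 + 2·5·(-3.6)·0
= 2292.5 + 1438.56 + 0 = 3731.06.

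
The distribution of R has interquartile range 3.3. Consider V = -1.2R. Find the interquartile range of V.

IQR(V) = 3.96

Under V = aR + b, IQR(V) = |a|·IQR(R) = |-1.2|·3.3 = 3.96 (shifts cancel; spread scales by |a|).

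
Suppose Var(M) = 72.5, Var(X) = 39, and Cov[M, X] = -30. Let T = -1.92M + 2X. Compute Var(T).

Var(T) = 653.664

Var(T) = a²·Var(M) + b²·Var(X) + 2ab·Cov[M, X] with a = -1.92, b = 2.
= (-1.92)²·72.5 + 2²·39 + 2·(-1.92)·2·(-30)
= 267.264 + 156 + 230.4 = 653.664.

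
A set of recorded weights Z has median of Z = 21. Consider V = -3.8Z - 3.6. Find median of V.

median of V = -83.4

A linear map preserves order up to sign, so median of V = a·median of Z + b = (-3.8)·21 + (-3.6) = -83.4.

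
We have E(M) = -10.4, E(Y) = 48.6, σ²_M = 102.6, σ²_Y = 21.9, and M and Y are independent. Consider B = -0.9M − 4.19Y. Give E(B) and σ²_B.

E(B) = -194.274, σ²_B = 467.58459

E(B) = (-0.9)·E(M) + (-4.19)·E(Y) = (-0.9)·(-10.4) + (-4.19)·48.6 = -194.274.
σ²_B = a²·σ²_M + b²·σ²_Y + 2ab·Cov(M, Y) with a = -0.9, b = -4.19.
Independence gives Cov(M, Y) = 0.
= (-0.9)²·102.6 + (-4.19)²·21.9 + 2·(-0.9)·(-4.19)·0
= 83.106 + 384.47859 + 0 = 467.58459.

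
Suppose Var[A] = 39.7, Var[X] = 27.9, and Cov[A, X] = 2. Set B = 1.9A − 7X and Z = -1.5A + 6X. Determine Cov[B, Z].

By bilinearity, Cov[B, Z] = ac·Var[A] + bd·Var[X] + (ad+bc)·Cov[A, X], with a=1.9, b=-7, c=-1.5, d=6.
ac·Var[A] = 1.9·(-1.5)·39.7 = -113.145
bd·Var[X] = (-7)·6·27.9 = -1171.8
(ad+bc)·Cov[A, X] = (21.9)·2 = 43.8
Cov[B, Z] = -113.145 + (-1171.8) + 43.8 = -1241.145.

Cov[B, Z] = -1241.145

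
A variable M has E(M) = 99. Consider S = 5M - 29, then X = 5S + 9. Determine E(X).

E(S) = 5·99 + (-29) = 466.
E(X) = 5·466 + 9 = 2339.

E(X) = 2339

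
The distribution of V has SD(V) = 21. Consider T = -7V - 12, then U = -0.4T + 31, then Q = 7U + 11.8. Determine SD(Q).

SD(T) = |-7|·21 = 147.
SD(U) = |-0.4|·147 = 58.8.
SD(Q) = |7|·58.8 = 411.6.

SD(Q) = 411.6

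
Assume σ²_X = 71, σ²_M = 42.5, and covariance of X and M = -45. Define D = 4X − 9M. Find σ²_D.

σ²_D = 7818.5

σ²_D = a²·σ²_X + b²·σ²_M + 2ab·covariance of X and M with a = 4, b = -9.
= 4²·71 + (-9)²·42.5 + 2·4·(-9)·(-45)
= 1136 + 3442.5 + 3240 = 7818.5.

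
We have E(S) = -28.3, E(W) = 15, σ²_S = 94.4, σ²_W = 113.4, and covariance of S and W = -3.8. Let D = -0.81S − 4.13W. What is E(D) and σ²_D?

E(D) = -39.027, σ²_D = 1970.76402

E(D) = (-0.81)·E(S) + (-4.13)·E(W) = (-0.81)·(-28.3) + (-4.13)·15 = -39.027.
σ²_D = a²·σ²_S + b²·σ²_W + 2ab·covariance of S and W with a = -0.81, b = -4.13.
= (-0.81)²·94.4 + (-4.13)²·113.4 + 2·(-0.81)·(-4.13)·(-3.8)
= 61.93584 + 1934.25246 + (-25.42428) = 1970.76402.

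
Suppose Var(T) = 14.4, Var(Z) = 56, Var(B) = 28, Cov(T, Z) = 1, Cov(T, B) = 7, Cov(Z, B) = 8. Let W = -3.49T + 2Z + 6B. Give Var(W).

Var(W) = a²·Var(T) + b²·Var(Z) + c²·Var(B) + 2ab·Cov(T, Z) + 2ac·Cov(T, B) + 2bc·Cov(Z, B), with a = -3.49, b = 2, c = 6.
= 175.39344 + 224 + 1008 + (-13.96) + (-293.16) + 192
= 1292.27344.

Var(W) = 1292.27344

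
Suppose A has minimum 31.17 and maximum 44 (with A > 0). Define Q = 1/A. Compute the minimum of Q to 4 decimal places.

1/A is decreasing on this domain, so min(Q) comes from max(A) = 44: min(Q) = 1/(44) ≈ 0.0227.

min(Q) = 0.0227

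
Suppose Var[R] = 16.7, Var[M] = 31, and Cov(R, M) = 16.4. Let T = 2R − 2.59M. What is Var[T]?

Var[T] = a²·Var[R] + b²·Var[M] + 2ab·Cov(R, M) with a = 2, b = -2.59.
= 2²·16.7 + (-2.59)²·31 + 2·2·(-2.59)·16.4
= 66.8 + 207.9511 + (-169.904) = 104.8471.

Var[T] = 104.8471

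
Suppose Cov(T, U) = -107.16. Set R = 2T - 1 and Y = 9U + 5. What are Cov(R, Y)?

Cov(R, Y) = -1928.88

Cov(R, Y) = a·c·Cov(T, U) = 2·9·(-107.16) = -1928.88. Additive constants drop out.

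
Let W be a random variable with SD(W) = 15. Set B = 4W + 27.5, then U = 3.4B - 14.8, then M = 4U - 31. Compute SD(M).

SD(M) = 816

SD(B) = |4|·15 = 60.
SD(U) = |3.4|·60 = 204.
SD(M) = |4|·204 = 816.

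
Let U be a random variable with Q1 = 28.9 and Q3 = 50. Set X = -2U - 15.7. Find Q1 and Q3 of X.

a = -2 < 0 reverses order: Q1(X) comes from Q3(U), Q3(X) from Q1(U).
Q1(X) = (-2)·50 + (-15.7) = -115.7; Q3(X) = (-2)·28.9 + (-15.7) = -73.5.

Q1(X) = -115.7, Q3(X) = -73.5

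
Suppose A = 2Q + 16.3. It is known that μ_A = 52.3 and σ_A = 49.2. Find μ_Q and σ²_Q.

μ_Q = 18, σ²_Q = 605.16

From A = 2Q + 16.3: μ_A = a·μ_Q + b, so μ_Q = (μ_A − b)/a = (52.3 − 16.3)/2 = 18.
σ²_A = 49.2² = 2420.64.
σ²_A = a²·σ²_Q, so σ²_Q = 2420.64/2² = 605.16.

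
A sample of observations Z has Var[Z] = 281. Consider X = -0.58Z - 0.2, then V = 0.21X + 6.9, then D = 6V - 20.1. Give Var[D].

Var[X] = (-0.58)²·281 = 94.5284.
Var[V] = 0.21²·94.5284 = 4.16870244.
Var[D] = 6²·4.16870244 = 150.07328784.

Var[D] = 150.07328784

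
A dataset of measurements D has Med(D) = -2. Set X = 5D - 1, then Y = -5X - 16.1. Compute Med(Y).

Med(X) = 5·(-2) + (-1) = -11.
Med(Y) = (-5)·(-11) + (-16.1) = 38.9.

Med(Y) = 38.9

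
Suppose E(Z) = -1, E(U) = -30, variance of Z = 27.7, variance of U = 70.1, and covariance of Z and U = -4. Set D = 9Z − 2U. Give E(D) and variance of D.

E(D) = 9·E(Z) + (-2)·E(U) = 9·(-1) + (-2)·(-30) = 51.
variance of D = a²·variance of Z + b²·variance of U + 2ab·covariance of Z and U with a = 9, b = -2.
= 9²·27.7 + (-2)²·70.1 + 2·9·(-2)·(-4)
= 2243.7 + 280.4 + 144 = 2668.1.

E(D) = 51, variance of D = 2668.1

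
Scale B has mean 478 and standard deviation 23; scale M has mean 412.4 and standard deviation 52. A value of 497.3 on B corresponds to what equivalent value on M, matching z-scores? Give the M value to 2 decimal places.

M = 456.03

z = (497.3 − 478)/23 ≈ 0.8391.
M = 412.4 + z·52 = 412.4 + (497.3 − 478)·52/23 ≈ 456.03.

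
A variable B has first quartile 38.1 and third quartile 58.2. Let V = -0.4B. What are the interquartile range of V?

IQR(V) = 8.04

IQR of B = Q3 − Q1 = 58.2 − 38.1 = 20.1.
Under V = aB + b, IQR(V) = |a|·IQR(B) = |-0.4|·20.1 = 8.04 (shifts cancel; spread scales by |a|).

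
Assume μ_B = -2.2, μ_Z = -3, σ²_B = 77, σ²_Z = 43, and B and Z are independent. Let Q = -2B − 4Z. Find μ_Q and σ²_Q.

μ_Q = 16.4, σ²_Q = 996

μ_Q = (-2)·μ_B + (-4)·μ_Z = (-2)·(-2.2) + (-4)·(-3) = 16.4.
σ²_Q = a²·σ²_B + b²·σ²_Z + 2ab·Cov(B, Z) with a = -2, b = -4.
Independence gives Cov(B, Z) = 0.
= (-2)²·77 + (-4)²·43 + 2·(-2)·(-4)·0
= 308 + 688 + 0 = 996.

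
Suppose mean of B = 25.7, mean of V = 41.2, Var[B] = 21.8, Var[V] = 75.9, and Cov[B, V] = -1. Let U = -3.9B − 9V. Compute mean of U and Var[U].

mean of U = -471.03, Var[U] = 6409.278

mean of U = (-3.9)·mean of B + (-9)·mean of V = (-3.9)·25.7 + (-9)·41.2 = -471.03.
Var[U] = a²·Var[B] + b²·Var[V] + 2ab·Cov[B, V] with a = -3.9, b = -9.
= (-3.9)²·21.8 + (-9)²·75.9 + 2·(-3.9)·(-9)·(-1)
= 331.578 + 6147.9 + (-70.2) = 6409.278.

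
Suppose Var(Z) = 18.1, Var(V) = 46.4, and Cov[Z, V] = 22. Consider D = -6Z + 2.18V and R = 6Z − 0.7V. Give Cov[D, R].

By bilinearity, Cov[D, R] = ac·Var(Z) + bd·Var(V) + (ad+bc)·Cov[Z, V], with a=-6, b=2.18, c=6, d=-0.7.
ac·Var(Z) = (-6)·6·18.1 = -651.6
bd·Var(V) = 2.18·(-0.7)·46.4 = -70.8064
(ad+bc)·Cov[Z, V] = (17.28)·22 = 380.16
Cov[D, R] = -651.6 + (-70.8064) + 380.16 = -342.2464.

Cov[D, R] = -342.2464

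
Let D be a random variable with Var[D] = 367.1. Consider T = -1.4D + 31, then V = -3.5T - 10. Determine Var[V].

Var[V] = 8814.071

Var[T] = (-1.4)²·367.1 = 719.516.
Var[V] = (-3.5)²·719.516 = 8814.071.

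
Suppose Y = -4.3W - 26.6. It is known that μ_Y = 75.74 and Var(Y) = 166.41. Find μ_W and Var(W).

μ_W = -23.8, Var(W) = 9

From Y = -4.3W - 26.6: μ_Y = a·μ_W + b, so μ_W = (μ_Y − b)/a = (75.74 − (-26.6))/(-4.3) = -23.8.
Var(Y) = a²·Var(W), so Var(W) = 166.41/(-4.3)² = 9.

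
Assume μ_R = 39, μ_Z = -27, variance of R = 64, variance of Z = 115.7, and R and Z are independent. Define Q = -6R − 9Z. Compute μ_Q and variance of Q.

μ_Q = (-6)·μ_R + (-9)·μ_Z = (-6)·39 + (-9)·(-27) = 9.
variance of Q = a²·variance of R + b²·variance of Z + 2ab·Cov[R, Z] with a = -6, b = -9.
Independence gives Cov[R, Z] = 0.
= (-6)²·64 + (-9)²·115.7 + 2·(-6)·(-9)·0
= 2304 + 9371.7 + 0 = 11675.7.

μ_Q = 9, variance of Q = 11675.7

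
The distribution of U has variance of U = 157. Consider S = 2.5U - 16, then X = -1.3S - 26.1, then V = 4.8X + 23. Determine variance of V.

variance of S = 2.5²·157 = 981.25.
variance of X = (-1.3)²·981.25 = 1658.3125.
variance of V = 4.8²·1658.3125 = 38207.52.

variance of V = 38207.52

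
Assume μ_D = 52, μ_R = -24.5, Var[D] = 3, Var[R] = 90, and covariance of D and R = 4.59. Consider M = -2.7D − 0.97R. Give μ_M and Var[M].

μ_M = -116.635, Var[M] = 130.59342

μ_M = (-2.7)·μ_D + (-0.97)·μ_R = (-2.7)·52 + (-0.97)·(-24.5) = -116.635.
Var[M] = a²·Var[D] + b²·Var[R] + 2ab·covariance of D and R with a = -2.7, b = -0.97.
= (-2.7)²·3 + (-0.97)²·90 + 2·(-2.7)·(-0.97)·4.59
= 21.87 + 84.681 + 24.04242 = 130.59342.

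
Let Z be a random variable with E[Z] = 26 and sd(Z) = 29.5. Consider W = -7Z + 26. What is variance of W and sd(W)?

variance of W = 42642.25, sd(W) = 206.5

W = -7Z + 26 is linear with a = -7, b = 26.
variance of Z = 29.5² = 870.25.
variance of W = a²·variance of Z = (-7)²·870.25 = 42642.25 (the additive constant 26 does not affect variance).
sd(W) = |a|·sd(Z) = |-7|·29.5 = 206.5.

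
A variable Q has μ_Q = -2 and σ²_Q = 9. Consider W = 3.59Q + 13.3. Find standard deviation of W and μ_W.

W = 3.59Q + 13.3 is linear with a = 3.59, b = 13.3.
standard deviation of Q = √9 = 3.
standard deviation of W = |a|·standard deviation of Q = |3.59|·3 = 10.77.
μ_W = a·μ_Q + b = 3.59·(-2) + 13.3 = 6.12.

standard deviation of W = 10.77, μ_W = 6.12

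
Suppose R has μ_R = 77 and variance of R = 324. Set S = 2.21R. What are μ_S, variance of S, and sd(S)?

μ_S = 170.17, variance of S = 1582.4484, sd(S) = 39.78

S = 2.21R is linear with a = 2.21, b = 0.
μ_S = a·μ_R + b = 2.21·77 = 170.17.
variance of S = a²·variance of R = 2.21²·324 = 1582.4484.
sd(R) = √324 = 18.
sd(S) = |a|·sd(R) = |2.21|·18 = 39.78.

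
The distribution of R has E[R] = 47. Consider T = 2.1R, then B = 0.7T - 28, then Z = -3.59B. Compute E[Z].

E[T] = 2.1·47 = 98.7.
E[B] = 0.7·98.7 + (-28) = 41.09.
E[Z] = (-3.59)·41.09 = -147.5131.

E[Z] = -147.5131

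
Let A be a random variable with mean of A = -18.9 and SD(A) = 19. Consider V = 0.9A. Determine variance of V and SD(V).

V = 0.9A is linear with a = 0.9, b = 0.
variance of A = 19² = 361.
variance of V = a²·variance of A = 0.9²·361 = 292.41.
SD(V) = |a|·SD(A) = |0.9|·19 = 17.1.

variance of V = 292.41, SD(V) = 17.1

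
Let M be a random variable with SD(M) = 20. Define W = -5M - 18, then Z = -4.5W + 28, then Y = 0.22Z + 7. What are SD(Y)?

SD(Y) = 99

SD(W) = |-5|·20 = 100.
SD(Z) = |-4.5|·100 = 450.
SD(Y) = |0.22|·450 = 99.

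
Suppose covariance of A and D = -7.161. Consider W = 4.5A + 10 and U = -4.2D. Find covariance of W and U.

covariance of W and U = 135.3429

covariance of W and U = a·c·covariance of A and D = 4.5·(-4.2)·(-7.161) = 135.3429. Additive constants drop out.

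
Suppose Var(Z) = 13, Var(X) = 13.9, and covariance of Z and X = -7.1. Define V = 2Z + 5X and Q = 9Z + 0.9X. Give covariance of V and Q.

By bilinearity, covariance of V and Q = ac·Var(Z) + bd·Var(X) + (ad+bc)·covariance of Z and X, with a=2, b=5, c=9, d=0.9.
ac·Var(Z) = 2·9·13 = 234
bd·Var(X) = 5·0.9·13.9 = 62.55
(ad+bc)·covariance of Z and X = (46.8)·(-7.1) = -332.28
covariance of V and Q = 234 + 62.55 + (-332.28) = -35.73.

covariance of V and Q = -35.73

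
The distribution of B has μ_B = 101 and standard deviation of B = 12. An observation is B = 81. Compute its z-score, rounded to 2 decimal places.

z = (B − μ_B) / standard deviation of B = (81 − 101) / 12 ≈ -1.67.

z = -1.67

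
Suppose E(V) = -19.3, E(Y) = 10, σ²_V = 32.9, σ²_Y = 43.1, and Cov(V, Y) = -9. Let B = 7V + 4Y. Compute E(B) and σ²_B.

E(B) = 7·E(V) + 4·E(Y) = 7·(-19.3) + 4·10 = -95.1.
σ²_B = a²·σ²_V + b²·σ²_Y + 2ab·Cov(V, Y) with a = 7, b = 4.
= 7²·32.9 + 4²·43.1 + 2·7·4·(-9)
= 1612.1 + 689.6 + (-504) = 1797.7.

E(B) = -95.1, σ²_B = 1797.7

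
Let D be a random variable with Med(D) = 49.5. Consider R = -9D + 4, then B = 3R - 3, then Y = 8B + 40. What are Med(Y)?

Med(Y) = -10580

Med(R) = (-9)·49.5 + 4 = -441.5.
Med(B) = 3·(-441.5) + (-3) = -1327.5.
Med(Y) = 8·(-1327.5) + 40 = -10580.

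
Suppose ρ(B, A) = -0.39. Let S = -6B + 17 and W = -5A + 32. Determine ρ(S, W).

ρ(S, W) = -0.39

Linear rescalings preserve correlation up to sign; here the slopes -6 and -5 have the same sign, so ρ(S, W) = ρ(B, A) = -0.39.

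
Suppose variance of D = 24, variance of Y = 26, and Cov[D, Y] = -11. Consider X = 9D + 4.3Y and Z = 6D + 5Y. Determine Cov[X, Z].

Cov[X, Z] = 1076.2

By bilinearity, Cov[X, Z] = ac·variance of D + bd·variance of Y + (ad+bc)·Cov[D, Y], with a=9, b=4.3, c=6, d=5.
ac·variance of D = 9·6·24 = 1296
bd·variance of Y = 4.3·5·26 = 559
(ad+bc)·Cov[D, Y] = (70.8)·(-11) = -778.8
Cov[X, Z] = 1296 + 559 + (-778.8) = 1076.2.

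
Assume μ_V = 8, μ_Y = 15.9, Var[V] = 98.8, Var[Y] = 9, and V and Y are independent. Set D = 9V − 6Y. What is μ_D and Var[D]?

μ_D = 9·μ_V + (-6)·μ_Y = 9·8 + (-6)·15.9 = -23.4.
Var[D] = a²·Var[V] + b²·Var[Y] + 2ab·Cov[V, Y] with a = 9, b = -6.
Independence gives Cov[V, Y] = 0.
= 9²·98.8 + (-6)²·9 + 2·9·(-6)·0
= 8002.8 + 324 + 0 = 8326.8.

μ_D = -23.4, Var[D] = 8326.8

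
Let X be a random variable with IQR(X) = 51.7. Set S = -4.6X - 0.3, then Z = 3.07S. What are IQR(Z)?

IQR(S) = |-4.6|·51.7 = 237.82.
IQR(Z) = |3.07|·237.82 = 730.1074.

IQR(Z) = 730.1074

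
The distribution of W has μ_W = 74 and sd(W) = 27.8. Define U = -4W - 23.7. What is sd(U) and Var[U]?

U = -4W - 23.7 is linear with a = -4, b = -23.7.
sd(U) = |a|·sd(W) = |-4|·27.8 = 111.2.
Var[W] = 27.8² = 772.84.
Var[U] = a²·Var[W] = (-4)²·772.84 = 12365.44 (the additive constant -23.7 does not affect variance).

sd(U) = 111.2, Var[U] = 12365.44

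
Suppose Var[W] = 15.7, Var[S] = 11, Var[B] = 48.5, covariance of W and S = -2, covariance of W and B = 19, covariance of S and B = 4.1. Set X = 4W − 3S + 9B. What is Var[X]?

Var[X] = 5473.3

Var[X] = a²·Var[W] + b²·Var[S] + c²·Var[B] + 2ab·covariance of W and S + 2ac·covariance of W and B + 2bc·covariance of S and B, with a = 4, b = -3, c = 9.
= 251.2 + 99 + 3928.5 + 48 + 1368 + (-221.4)
= 5473.3.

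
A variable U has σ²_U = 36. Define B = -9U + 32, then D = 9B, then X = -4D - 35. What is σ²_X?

σ²_B = (-9)²·36 = 2916.
σ²_D = 9²·2916 = 236196.
σ²_X = (-4)²·236196 = 3779136.

σ²_X = 3779136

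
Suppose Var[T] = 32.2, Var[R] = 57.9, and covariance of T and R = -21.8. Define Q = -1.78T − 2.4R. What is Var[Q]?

Var[Q] = a²·Var[T] + b²·Var[R] + 2ab·covariance of T and R with a = -1.78, b = -2.4.
= (-1.78)²·32.2 + (-2.4)²·57.9 + 2·(-1.78)·(-2.4)·(-21.8)
= 102.02248 + 333.504 + (-186.2592) = 249.26728.

Var[Q] = 249.26728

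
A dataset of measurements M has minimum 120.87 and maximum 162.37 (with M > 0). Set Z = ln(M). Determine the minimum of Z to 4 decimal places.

ln(M) is increasing on this domain, so min(Z) comes from min(M) = 120.87: min(Z) = ln(120.87) ≈ 4.7947.

min(Z) = 4.7947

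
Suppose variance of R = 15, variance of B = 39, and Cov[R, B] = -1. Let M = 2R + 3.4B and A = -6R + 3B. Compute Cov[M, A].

By bilinearity, Cov[M, A] = ac·variance of R + bd·variance of B + (ad+bc)·Cov[R, B], with a=2, b=3.4, c=-6, d=3.
ac·variance of R = 2·(-6)·15 = -180
bd·variance of B = 3.4·3·39 = 397.8
(ad+bc)·Cov[R, B] = (-14.4)·(-1) = 14.4
Cov[M, A] = -180 + 397.8 + 14.4 = 232.2.

Cov[M, A] = 232.2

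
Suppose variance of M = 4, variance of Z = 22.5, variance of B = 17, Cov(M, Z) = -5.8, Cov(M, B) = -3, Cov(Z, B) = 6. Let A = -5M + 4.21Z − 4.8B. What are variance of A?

variance of A = a²·variance of M + b²·variance of Z + c²·variance of B + 2ab·Cov(M, Z) + 2ac·Cov(M, B) + 2bc·Cov(Z, B), with a = -5, b = 4.21, c = -4.8.
= 100 + 398.79225 + 391.68 + 244.18 + (-144) + (-242.496)
= 748.15625.

variance of A = 748.15625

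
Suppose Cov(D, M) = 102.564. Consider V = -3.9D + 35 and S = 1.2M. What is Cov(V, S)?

Cov(V, S) = -479.99952

Cov(V, S) = a·c·Cov(D, M) = (-3.9)·1.2·102.564 = -479.99952. Additive constants drop out.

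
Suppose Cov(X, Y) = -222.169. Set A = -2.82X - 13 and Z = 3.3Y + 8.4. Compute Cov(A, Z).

Cov(A, Z) = 2067.504714

Cov(A, Z) = a·c·Cov(X, Y) = (-2.82)·3.3·(-222.169) = 2067.504714. Additive constants drop out.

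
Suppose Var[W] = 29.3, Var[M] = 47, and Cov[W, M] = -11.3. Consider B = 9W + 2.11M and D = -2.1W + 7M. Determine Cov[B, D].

Cov[B, D] = -521.4097

By bilinearity, Cov[B, D] = ac·Var[W] + bd·Var[M] + (ad+bc)·Cov[W, M], with a=9, b=2.11, c=-2.1, d=7.
ac·Var[W] = 9·(-2.1)·29.3 = -553.77
bd·Var[M] = 2.11·7·47 = 694.19
(ad+bc)·Cov[W, M] = (58.569)·(-11.3) = -661.8297
Cov[B, D] = -553.77 + 694.19 + (-661.8297) = -521.4097.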